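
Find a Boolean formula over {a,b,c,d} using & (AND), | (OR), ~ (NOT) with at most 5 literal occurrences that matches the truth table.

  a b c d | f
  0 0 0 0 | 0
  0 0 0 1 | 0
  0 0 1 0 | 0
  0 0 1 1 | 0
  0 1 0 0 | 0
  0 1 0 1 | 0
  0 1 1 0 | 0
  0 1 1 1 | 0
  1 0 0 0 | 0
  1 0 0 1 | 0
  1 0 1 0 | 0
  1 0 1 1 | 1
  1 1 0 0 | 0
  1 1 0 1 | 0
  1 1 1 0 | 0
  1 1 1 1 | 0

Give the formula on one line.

  ~b = 1111000011110000
  (d & ~b) = 0101000001010000
  ((d & ~b) & a) = 0000000001010000
  (((d & ~b) & a) & c) = 0000000000010000

(((d & ~b) & a) & c)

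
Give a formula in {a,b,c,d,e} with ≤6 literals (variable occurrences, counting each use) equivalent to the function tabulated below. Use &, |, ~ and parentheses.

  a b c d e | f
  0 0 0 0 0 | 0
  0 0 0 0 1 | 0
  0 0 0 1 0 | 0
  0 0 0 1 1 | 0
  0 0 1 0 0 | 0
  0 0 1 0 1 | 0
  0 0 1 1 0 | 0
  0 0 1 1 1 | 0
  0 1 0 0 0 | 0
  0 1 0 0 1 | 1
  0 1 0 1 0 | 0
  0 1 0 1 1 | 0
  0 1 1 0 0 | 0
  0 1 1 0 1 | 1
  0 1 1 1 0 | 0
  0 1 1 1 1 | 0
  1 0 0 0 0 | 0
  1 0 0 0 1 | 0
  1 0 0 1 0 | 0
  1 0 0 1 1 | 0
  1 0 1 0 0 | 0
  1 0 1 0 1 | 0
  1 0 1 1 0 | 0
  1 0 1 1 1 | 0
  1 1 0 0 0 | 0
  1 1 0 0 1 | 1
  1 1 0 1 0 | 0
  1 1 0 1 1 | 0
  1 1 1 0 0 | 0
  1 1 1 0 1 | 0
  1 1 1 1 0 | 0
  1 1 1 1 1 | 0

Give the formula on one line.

  ~d = 11001100110011001100110011001100
  (e & ~d) = 01000100010001000100010001000100
  ~a = 11111111111111110000000000000000
  ~c = 11110000111100001111000011110000
  (~a | ~c) = 11111111111111111111000011110000
  ((e & ~d) & (~a | ~c)) = 01000100010001000100000001000000
  (((e & ~d) & (~a | ~c)) & b) = 00000000010001000000000001000000

(((e & ~d) & (~a | ~c)) & b)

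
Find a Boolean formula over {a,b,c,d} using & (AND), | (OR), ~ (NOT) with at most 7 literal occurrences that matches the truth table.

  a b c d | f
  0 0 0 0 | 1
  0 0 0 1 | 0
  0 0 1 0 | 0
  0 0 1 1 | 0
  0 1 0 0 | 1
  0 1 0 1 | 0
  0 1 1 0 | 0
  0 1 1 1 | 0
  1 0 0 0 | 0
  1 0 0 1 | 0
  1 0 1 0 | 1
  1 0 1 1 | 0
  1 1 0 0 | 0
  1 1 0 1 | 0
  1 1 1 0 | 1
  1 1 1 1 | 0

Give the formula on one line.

  (a | d) = 0101010111111111
  ~c = 1100110011001100
  ((a | d) | ~c) = 1101110111111111
  ~d = 1010101010101010
  (((a | d) | ~c) & ~d) = 1000100010101010
  ~a = 1111111100000000
  (c | ~a) = 1111111100110011
  ((((a | d) | ~c) & ~d) & (c | ~a)) = 1000100000100010

((((a | d) | ~c) & ~d) & (c | ~a))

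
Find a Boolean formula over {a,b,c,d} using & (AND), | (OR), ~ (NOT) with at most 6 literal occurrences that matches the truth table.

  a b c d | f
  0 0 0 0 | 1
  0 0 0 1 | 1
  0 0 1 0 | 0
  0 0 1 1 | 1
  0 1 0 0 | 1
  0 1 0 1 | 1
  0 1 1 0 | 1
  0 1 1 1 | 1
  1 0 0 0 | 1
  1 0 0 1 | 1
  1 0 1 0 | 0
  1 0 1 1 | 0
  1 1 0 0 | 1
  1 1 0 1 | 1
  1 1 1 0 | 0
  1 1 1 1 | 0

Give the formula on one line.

(((c & (d | b)) & (~a | ~c)) | ~c)

  (d | b) = 0101111101011111
  (c & (d | b)) = 0001001100010011
  ~a = 1111111100000000
  ~c = 1100110011001100
  (~a | ~c) = 1111111111001100
  ((c & (d | b)) & (~a | ~c)) = 0001001100000000
  (((c & (d | b)) & (~a | ~c)) | ~c) = 1101111111001100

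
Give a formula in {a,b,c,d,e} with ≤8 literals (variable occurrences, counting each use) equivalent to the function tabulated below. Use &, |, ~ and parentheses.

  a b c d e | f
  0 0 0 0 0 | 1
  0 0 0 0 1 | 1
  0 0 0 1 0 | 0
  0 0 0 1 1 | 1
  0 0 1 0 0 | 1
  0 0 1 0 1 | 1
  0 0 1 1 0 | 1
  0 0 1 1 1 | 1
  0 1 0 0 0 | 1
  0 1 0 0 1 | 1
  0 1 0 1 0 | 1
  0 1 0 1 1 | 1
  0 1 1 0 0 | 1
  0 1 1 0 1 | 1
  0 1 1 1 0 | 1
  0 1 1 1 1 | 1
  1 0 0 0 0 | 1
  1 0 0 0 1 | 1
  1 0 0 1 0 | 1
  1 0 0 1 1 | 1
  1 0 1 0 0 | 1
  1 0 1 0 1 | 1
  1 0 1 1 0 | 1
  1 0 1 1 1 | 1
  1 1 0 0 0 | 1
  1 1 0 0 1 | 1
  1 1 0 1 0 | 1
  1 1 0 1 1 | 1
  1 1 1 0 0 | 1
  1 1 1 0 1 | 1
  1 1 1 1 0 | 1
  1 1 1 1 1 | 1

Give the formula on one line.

  ~d = 11001100110011001100110011001100
  (a | c) = 00001111000011111111111111111111
  (e | (a | c)) = 01011111010111111111111111111111
  (b | a) = 00000000111111111111111111111111
  ((e | (a | c)) | (b | a)) = 01011111111111111111111111111111
  (~d | ((e | (a | c)) | (b | a))) = 11011111111111111111111111111111

(~d | ((e | (a | c)) | (b | a)))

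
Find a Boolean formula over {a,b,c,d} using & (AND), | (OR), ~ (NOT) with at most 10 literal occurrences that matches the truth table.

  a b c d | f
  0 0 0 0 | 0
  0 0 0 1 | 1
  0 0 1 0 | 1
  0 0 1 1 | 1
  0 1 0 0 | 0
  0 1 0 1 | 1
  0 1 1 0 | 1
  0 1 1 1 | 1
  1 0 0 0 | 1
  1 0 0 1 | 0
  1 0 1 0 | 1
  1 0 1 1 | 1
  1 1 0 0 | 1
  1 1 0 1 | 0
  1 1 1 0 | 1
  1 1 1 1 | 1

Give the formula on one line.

  ~c = 1100110011001100
  (~c | a) = 1100110011111111
  ~a = 1111111100000000
  ~d = 1010101010101010
  (~a | ~d) = 1111111110101010
  ((~c | a) & (~a | ~d)) = 1100110010101010
  (((~c | a) & (~a | ~d)) | ~d) = 1110111010101010
  (a & (((~c | a) & (~a | ~d)) | ~d)) = 0000000010101010
  (c | (a & (((~c | a) & (~a | ~d)) | ~d))) = 0011001110111011
  (~a & d) = 0101010100000000
  ((c | (a & (((~c | a) & (~a | ~d)) | ~d))) | (~a & d)) = 0111011110111011

((c | (a & (((~c | a) & (~a | ~d)) | ~d))) | (~a & d))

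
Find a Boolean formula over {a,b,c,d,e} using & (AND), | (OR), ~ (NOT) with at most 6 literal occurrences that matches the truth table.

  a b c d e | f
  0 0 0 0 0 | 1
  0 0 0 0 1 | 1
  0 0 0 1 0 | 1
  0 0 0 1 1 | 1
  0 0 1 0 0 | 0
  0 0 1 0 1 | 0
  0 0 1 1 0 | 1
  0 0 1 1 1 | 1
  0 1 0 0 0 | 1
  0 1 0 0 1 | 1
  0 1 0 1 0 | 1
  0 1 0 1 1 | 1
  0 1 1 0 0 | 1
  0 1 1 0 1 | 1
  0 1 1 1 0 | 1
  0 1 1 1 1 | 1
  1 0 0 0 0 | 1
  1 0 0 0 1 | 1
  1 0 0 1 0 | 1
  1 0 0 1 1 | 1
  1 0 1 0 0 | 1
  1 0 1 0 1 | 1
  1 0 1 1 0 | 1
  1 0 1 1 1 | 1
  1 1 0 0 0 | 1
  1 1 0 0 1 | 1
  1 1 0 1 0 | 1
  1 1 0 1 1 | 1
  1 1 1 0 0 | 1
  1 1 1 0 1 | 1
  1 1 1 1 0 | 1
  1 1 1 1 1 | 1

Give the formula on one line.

  ~c = 11110000111100001111000011110000
  (~c | d) = 11110011111100111111001111110011
  ((~c | d) | b) = 11110011111111111111001111111111
  (d | b) = 00110011111111110011001111111111
  (a | (d | b)) = 00110011111111111111111111111111
  (((~c | d) | b) | (a | (d | b))) = 11110011111111111111111111111111

(((~c | d) | b) | (a | (d | b)))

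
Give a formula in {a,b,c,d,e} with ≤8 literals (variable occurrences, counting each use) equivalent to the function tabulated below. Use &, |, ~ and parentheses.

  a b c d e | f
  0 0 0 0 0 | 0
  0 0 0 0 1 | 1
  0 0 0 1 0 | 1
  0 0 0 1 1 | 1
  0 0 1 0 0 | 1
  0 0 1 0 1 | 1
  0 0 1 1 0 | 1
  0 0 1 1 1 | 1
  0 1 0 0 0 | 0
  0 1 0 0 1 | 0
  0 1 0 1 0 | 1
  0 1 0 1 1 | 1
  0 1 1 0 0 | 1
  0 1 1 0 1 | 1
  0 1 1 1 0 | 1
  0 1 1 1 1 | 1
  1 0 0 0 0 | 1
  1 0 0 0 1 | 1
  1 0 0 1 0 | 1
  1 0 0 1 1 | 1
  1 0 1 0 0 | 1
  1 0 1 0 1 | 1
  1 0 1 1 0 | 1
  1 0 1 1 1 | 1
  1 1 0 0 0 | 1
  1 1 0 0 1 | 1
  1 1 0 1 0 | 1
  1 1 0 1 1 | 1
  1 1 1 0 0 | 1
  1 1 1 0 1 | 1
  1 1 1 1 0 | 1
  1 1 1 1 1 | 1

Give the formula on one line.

  ~d = 11001100110011001100110011001100
  (a | c) = 00001111000011111111111111111111
  (~d & (a | c)) = 00001100000011001100110011001100
  (d | (~d & (a | c))) = 00111111001111111111111111111111
  (~d & e) = 01000100010001000100010001000100
  ~b = 11111111000000001111111100000000
  ~e = 10101010101010101010101010101010
  (~b | ~e) = 11111111101010101111111110101010
  ((~d & e) & (~b | ~e)) = 01000100000000000100010000000000
  ((d | (~d & (a | c))) | ((~d & e) & (~b | ~e))) = 01111111001111111111111111111111

((d | (~d & (a | c))) | ((~d & e) & (~b | ~e)))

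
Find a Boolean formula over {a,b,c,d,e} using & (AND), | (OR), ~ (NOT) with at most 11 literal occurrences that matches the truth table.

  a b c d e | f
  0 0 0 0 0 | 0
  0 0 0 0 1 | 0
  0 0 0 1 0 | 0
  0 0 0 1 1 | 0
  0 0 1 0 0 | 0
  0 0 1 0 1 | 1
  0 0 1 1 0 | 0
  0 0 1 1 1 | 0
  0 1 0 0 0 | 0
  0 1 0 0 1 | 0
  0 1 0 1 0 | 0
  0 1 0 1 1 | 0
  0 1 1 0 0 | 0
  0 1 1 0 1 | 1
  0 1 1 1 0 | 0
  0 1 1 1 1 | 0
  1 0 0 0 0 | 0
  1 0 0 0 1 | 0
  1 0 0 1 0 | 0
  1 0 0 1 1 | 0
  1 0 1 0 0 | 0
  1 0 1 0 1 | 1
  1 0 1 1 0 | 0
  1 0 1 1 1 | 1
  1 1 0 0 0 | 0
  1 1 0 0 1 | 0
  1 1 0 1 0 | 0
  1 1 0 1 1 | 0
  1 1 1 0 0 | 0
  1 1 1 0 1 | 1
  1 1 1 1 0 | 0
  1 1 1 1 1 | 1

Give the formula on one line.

((e & c) & (((~e & ~a) & ~c) | ((a & c) | ~d)))

  (e & c) = 00000101000001010000010100000101
  ~e = 10101010101010101010101010101010
  ~a = 11111111111111110000000000000000
  (~e & ~a) = 10101010101010100000000000000000
  ~c = 11110000111100001111000011110000
  ((~e & ~a) & ~c) = 10100000101000000000000000000000
  (a & c) = 00000000000000000000111100001111
  ~d = 11001100110011001100110011001100
  ((a & c) | ~d) = 11001100110011001100111111001111
  (((~e & ~a) & ~c) | ((a & c) | ~d)) = 11101100111011001100111111001111
  ((e & c) & (((~e & ~a) & ~c) | ((a & c) | ~d))) = 00000100000001000000010100000101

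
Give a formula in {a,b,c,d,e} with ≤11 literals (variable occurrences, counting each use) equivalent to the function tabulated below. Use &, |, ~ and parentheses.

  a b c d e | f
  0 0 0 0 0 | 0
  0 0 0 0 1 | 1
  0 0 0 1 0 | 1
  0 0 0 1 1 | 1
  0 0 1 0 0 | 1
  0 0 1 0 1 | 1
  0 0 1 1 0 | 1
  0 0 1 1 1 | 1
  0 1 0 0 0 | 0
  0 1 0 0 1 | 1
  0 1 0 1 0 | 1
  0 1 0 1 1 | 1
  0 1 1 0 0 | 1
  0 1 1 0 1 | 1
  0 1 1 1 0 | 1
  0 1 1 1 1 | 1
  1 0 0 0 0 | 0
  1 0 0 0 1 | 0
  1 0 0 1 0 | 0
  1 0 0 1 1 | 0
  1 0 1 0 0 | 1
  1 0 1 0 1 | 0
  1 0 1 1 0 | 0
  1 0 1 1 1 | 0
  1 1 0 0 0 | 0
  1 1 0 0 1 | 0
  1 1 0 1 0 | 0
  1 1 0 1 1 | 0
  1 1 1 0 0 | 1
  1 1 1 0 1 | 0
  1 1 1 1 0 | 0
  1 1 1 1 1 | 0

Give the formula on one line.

  ~e = 10101010101010101010101010101010
  (c & ~e) = 00001010000010100000101000001010
  ~d = 11001100110011001100110011001100
  (~d & ~e) = 10001000100010001000100010001000
  ~a = 11111111111111110000000000000000
  ~c = 11110000111100001111000011110000
  (~a | ~c) = 11111111111111111111000011110000
  ((~d & ~e) | (~a | ~c)) = 11111111111111111111100011111000
  ((c & ~e) & ((~d & ~e) | (~a | ~c))) = 00001010000010100000100000001000
  (d | e) = 01110111011101110111011101110111
  (~a & (d | e)) = 01110111011101110000000000000000
  (((c & ~e) & ((~d & ~e) | (~a | ~c))) | (~a & (d | e))) = 01111111011111110000100000001000

(((c & ~e) & ((~d & ~e) | (~a | ~c))) | (~a & (d | e)))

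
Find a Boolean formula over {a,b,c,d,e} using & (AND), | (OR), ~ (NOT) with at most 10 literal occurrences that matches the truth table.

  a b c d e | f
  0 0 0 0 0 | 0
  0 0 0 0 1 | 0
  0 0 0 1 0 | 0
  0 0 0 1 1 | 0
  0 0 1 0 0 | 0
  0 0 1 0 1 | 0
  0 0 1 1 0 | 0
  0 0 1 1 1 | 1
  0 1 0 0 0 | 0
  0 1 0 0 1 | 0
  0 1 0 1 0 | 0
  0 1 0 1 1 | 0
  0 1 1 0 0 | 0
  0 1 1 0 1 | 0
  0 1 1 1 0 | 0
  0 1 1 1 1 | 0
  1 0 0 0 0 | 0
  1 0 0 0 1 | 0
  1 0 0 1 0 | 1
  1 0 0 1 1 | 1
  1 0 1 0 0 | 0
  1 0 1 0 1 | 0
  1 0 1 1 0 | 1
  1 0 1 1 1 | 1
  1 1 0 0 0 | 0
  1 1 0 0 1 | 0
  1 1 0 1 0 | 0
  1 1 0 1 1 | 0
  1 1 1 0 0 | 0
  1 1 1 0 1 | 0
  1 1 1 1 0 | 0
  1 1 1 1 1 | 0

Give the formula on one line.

(((~b & a) | (((e & d) & ~b) & c)) & d)

  ~b = 11111111000000001111111100000000
  (~b & a) = 00000000000000001111111100000000
  (e & d) = 00010001000100010001000100010001
  ((e & d) & ~b) = 00010001000000000001000100000000
  (((e & d) & ~b) & c) = 00000001000000000000000100000000
  ((~b & a) | (((e & d) & ~b) & c)) = 00000001000000001111111100000000
  (((~b & a) | (((e & d) & ~b) & c)) & d) = 00000001000000000011001100000000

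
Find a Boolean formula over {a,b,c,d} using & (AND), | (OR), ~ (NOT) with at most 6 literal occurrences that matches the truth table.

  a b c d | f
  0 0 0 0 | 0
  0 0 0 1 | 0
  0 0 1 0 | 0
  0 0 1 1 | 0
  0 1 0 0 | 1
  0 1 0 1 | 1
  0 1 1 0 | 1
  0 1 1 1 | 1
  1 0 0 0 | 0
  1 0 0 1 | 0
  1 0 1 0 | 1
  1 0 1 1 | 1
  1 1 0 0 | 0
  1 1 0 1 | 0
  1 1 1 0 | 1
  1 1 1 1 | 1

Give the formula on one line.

((a & (c | (~c & ~a))) | (~a & b))

  ~c = 1100110011001100
  ~a = 1111111100000000
  (~c & ~a) = 1100110000000000
  (c | (~c & ~a)) = 1111111100110011
  (a & (c | (~c & ~a))) = 0000000000110011
  (~a & b) = 0000111100000000
  ((a & (c | (~c & ~a))) | (~a & b)) = 0000111100110011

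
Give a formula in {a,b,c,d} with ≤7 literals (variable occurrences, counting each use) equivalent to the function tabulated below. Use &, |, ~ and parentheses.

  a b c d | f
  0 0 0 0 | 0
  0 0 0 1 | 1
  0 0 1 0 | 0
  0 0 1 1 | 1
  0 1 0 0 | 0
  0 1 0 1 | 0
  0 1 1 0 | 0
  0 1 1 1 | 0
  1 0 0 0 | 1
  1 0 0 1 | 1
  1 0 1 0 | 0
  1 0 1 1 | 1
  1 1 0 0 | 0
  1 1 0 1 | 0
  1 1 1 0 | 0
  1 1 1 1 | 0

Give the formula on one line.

((((~c | ~b) & d) | (~c & a)) & ~b)

  ~c = 1100110011001100
  ~b = 1111000011110000
  (~c | ~b) = 1111110011111100
  ((~c | ~b) & d) = 0101010001010100
  (~c & a) = 0000000011001100
  (((~c | ~b) & d) | (~c & a)) = 0101010011011100
  ((((~c | ~b) & d) | (~c & a)) & ~b) = 0101000011010000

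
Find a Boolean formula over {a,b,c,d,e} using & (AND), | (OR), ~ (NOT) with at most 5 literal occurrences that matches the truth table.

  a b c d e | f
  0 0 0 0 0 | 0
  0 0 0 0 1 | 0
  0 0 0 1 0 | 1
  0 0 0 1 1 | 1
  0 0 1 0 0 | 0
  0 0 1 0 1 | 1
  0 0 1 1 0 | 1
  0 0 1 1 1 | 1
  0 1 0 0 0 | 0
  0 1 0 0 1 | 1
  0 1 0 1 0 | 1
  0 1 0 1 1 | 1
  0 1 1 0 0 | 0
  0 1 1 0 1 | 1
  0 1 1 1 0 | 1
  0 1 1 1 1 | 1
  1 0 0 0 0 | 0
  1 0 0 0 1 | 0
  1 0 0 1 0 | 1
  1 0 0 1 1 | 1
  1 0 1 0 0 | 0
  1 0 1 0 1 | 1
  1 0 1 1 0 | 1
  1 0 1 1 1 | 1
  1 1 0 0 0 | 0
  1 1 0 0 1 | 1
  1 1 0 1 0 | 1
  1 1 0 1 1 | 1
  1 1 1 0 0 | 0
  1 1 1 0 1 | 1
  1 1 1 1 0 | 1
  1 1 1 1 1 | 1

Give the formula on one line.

  (c & e) = 00000101000001010000010100000101
  ((c & e) | d) = 00110111001101110011011100110111
  (e & b) = 00000000010101010000000001010101
  (((c & e) | d) | (e & b)) = 00110111011101110011011101110111

(((c & e) | d) | (e & b))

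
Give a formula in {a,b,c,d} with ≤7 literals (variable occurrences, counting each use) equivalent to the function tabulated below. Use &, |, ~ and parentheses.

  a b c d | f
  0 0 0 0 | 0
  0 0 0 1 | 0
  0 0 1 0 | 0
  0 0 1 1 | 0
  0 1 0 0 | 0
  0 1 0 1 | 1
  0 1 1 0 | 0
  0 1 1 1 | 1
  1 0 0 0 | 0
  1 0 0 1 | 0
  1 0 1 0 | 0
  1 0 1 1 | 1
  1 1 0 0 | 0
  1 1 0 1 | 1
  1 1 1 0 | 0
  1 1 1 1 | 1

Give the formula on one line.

((a | b) & (d & (b | c)))

  (a | b) = 0000111111111111
  (b | c) = 0011111100111111
  (d & (b | c)) = 0001010100010101
  ((a | b) & (d & (b | c))) = 0000010100010101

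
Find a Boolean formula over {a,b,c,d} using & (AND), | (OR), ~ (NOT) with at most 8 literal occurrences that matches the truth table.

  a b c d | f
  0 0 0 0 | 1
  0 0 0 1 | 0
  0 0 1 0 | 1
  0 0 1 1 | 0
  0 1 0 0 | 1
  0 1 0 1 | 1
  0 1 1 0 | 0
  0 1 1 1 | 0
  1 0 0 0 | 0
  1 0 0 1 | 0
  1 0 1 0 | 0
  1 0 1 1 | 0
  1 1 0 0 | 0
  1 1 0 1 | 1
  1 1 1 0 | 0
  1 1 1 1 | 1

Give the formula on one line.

  (d & b) = 0000010100000101
  ~a = 1111111100000000
  ~d = 1010101010101010
  (~a & ~d) = 1010101000000000
  ((d & b) | (~a & ~d)) = 1010111100000101
  ~c = 1100110011001100
  ~b = 1111000011110000
  (a | ~b) = 1111000011111111
  (~c | (a | ~b)) = 1111110011111111
  (((d & b) | (~a & ~d)) & (~c | (a | ~b))) = 1010110000000101

(((d & b) | (~a & ~d)) & (~c | (a | ~b)))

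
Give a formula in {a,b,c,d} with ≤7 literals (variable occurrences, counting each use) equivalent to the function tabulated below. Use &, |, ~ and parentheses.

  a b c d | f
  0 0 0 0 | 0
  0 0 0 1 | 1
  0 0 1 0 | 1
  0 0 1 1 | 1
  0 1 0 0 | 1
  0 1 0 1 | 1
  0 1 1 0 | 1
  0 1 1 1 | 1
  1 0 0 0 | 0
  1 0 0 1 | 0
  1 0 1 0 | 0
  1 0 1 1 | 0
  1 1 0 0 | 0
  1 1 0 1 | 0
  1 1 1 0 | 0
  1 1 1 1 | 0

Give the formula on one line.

  ~b = 1111000011110000
  (d & ~b) = 0101000001010000
  ((d & ~b) | a) = 0101000011111111
  (((d & ~b) | a) | d) = 0101010111111111
  (b | c) = 0011111100111111
  ((((d & ~b) | a) | d) | (b | c)) = 0111111111111111
  ~a = 1111111100000000
  (((((d & ~b) | a) | d) | (b | c)) & ~a) = 0111111100000000

(((((d & ~b) | a) | d) | (b | c)) & ~a)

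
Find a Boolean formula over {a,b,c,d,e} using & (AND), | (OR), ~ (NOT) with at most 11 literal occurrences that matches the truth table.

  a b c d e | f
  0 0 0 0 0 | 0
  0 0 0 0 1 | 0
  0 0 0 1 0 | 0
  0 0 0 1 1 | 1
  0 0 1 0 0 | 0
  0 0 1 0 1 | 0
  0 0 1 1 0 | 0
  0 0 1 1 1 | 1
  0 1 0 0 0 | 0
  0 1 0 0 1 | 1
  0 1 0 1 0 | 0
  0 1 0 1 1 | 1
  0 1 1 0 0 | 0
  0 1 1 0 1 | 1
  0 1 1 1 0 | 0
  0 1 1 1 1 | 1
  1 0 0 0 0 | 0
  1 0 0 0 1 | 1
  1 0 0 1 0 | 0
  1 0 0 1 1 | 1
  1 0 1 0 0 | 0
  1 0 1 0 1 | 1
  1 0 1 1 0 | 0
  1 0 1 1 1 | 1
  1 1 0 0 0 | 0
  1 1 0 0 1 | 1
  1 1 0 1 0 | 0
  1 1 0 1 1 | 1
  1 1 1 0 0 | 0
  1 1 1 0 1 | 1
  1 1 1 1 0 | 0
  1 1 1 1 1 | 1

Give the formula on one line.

(((e & d) | (b & e)) | ((a & e) & (e & ~d)))

  (e & d) = 00010001000100010001000100010001
  (b & e) = 00000000010101010000000001010101
  ((e & d) | (b & e)) = 00010001010101010001000101010101
  (a & e) = 00000000000000000101010101010101
  ~d = 11001100110011001100110011001100
  (e & ~d) = 01000100010001000100010001000100
  ((a & e) & (e & ~d)) = 00000000000000000100010001000100
  (((e & d) | (b & e)) | ((a & e) & (e & ~d))) = 00010001010101010101010101010101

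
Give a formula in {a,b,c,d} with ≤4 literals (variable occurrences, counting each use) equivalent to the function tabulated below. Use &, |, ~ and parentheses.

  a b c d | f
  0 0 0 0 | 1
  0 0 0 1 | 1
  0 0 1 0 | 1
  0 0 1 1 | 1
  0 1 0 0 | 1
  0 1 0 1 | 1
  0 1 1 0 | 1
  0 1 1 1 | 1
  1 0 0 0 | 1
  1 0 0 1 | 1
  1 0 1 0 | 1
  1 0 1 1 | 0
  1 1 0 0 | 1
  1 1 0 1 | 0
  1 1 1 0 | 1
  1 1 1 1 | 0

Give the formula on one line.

  ~d = 1010101010101010
  ~b = 1111000011110000
  ~c = 1100110011001100
  (~b & ~c) = 1100000011000000
  (~d | (~b & ~c)) = 1110101011101010
  ~a = 1111111100000000
  ((~d | (~b & ~c)) | ~a) = 1111111111101010

((~d | (~b & ~c)) | ~a)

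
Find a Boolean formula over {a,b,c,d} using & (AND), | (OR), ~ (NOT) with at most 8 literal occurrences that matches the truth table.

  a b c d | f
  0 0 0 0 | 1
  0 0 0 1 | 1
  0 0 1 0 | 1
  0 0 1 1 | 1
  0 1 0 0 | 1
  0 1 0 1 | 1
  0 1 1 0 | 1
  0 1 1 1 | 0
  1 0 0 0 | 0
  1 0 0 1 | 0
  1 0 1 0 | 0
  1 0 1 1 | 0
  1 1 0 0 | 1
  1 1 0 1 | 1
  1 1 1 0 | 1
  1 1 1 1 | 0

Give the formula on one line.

  ~b = 1111000011110000
  ~c = 1100110011001100
  (~b | ~c) = 1111110011111100
  ~d = 1010101010101010
  ((~b | ~c) | ~d) = 1111111011111110
  ~a = 1111111100000000
  (b | ~a) = 1111111100001111
  (((~b | ~c) | ~d) & (b | ~a)) = 1111111000001110

(((~b | ~c) | ~d) & (b | ~a))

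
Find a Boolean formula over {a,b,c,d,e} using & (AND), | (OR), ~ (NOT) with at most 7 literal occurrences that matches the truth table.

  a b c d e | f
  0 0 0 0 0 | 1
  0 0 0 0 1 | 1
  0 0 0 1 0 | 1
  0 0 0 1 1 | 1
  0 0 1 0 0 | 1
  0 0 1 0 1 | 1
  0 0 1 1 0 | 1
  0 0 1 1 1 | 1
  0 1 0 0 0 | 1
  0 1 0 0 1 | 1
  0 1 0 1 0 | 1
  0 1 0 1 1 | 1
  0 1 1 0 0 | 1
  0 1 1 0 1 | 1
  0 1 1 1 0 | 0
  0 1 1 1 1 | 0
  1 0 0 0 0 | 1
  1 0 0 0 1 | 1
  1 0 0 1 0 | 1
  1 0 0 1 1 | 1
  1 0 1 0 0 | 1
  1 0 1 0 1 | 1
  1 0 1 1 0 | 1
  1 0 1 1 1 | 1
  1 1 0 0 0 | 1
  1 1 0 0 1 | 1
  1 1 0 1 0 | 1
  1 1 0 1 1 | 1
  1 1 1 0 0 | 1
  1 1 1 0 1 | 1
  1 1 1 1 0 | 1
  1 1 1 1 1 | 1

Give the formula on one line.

  ~c = 11110000111100001111000011110000
  ~d = 11001100110011001100110011001100
  ~b = 11111111000000001111111100000000
  (~d | ~b) = 11111111110011001111111111001100
  (~c | (~d | ~b)) = 11111111111111001111111111111100
  (a | (~c | (~d | ~b))) = 11111111111111001111111111111111

(a | (~c | (~d | ~b)))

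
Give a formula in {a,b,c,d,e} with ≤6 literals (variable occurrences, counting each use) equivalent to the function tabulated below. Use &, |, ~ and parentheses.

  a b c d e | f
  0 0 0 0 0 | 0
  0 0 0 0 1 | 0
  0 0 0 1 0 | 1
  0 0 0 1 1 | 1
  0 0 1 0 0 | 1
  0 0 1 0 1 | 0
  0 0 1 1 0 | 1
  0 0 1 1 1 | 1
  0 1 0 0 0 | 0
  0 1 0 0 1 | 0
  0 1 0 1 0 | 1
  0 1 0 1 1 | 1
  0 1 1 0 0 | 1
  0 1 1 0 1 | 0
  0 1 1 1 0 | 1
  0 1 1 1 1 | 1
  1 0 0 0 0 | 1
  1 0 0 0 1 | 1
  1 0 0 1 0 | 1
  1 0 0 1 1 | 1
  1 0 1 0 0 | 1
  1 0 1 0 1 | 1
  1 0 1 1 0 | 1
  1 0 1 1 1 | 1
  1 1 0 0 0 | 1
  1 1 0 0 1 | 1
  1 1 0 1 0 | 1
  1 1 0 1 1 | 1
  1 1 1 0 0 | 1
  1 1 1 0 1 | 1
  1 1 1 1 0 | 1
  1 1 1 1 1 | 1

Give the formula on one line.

((a | d) | (a | ((a | c) & ~e)))

  (a | d) = 00110011001100111111111111111111
  (a | c) = 00001111000011111111111111111111
  ~e = 10101010101010101010101010101010
  ((a | c) & ~e) = 00001010000010101010101010101010
  (a | ((a | c) & ~e)) = 00001010000010101111111111111111
  ((a | d) | (a | ((a | c) & ~e))) = 00111011001110111111111111111111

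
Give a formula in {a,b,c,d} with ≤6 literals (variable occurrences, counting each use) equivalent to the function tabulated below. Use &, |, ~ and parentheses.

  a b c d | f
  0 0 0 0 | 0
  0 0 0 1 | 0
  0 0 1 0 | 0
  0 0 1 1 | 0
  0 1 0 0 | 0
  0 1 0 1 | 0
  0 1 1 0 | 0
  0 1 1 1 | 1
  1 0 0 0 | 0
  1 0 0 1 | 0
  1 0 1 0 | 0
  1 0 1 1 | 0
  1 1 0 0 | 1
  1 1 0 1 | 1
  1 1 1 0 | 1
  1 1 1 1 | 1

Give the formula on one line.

(b & ((d & c) | a))

  (d & c) = 0001000100010001
  ((d & c) | a) = 0001000111111111
  (b & ((d & c) | a)) = 0000000100001111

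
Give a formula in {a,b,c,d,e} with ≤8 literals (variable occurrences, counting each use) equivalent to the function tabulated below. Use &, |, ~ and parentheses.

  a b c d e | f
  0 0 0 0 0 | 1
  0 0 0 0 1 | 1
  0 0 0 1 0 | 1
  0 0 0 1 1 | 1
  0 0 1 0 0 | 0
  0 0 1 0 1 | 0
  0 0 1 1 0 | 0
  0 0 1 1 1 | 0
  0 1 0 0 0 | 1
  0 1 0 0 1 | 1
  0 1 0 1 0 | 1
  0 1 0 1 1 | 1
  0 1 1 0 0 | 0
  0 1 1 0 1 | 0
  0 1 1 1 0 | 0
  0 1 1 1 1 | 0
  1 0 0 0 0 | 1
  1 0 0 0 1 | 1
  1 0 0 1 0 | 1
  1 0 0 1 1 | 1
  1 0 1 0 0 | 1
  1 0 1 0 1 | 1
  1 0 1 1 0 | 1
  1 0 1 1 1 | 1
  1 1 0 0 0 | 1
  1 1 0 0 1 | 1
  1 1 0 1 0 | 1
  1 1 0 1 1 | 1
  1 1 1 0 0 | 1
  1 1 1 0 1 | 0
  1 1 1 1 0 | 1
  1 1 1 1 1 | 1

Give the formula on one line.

  ~c = 11110000111100001111000011110000
  (a | ~c) = 11110000111100001111111111111111
  ~e = 10101010101010101010101010101010
  ~b = 11111111000000001111111100000000
  (d | ~b) = 11111111001100111111111100110011
  (~e | (d | ~b)) = 11111111101110111111111110111011
  ((a | ~c) & (~e | (d | ~b))) = 11110000101100001111111110111011
  (~c | ((a | ~c) & (~e | (d | ~b)))) = 11110000111100001111111111111011

(~c | ((a | ~c) & (~e | (d | ~b))))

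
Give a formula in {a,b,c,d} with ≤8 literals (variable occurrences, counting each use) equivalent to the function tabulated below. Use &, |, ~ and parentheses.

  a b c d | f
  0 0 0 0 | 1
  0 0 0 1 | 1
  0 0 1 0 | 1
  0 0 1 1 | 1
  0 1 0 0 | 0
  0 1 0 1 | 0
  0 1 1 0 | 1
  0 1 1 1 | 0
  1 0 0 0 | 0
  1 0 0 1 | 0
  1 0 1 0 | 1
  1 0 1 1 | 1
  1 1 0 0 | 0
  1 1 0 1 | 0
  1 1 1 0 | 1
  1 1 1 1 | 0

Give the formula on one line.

((c | (~b & (~a | c))) & (((~b & c) | ~c) | ~d))

  ~b = 1111000011110000
  ~a = 1111111100000000
  (~a | c) = 1111111100110011
  (~b & (~a | c)) = 1111000000110000
  (c | (~b & (~a | c))) = 1111001100110011
  (~b & c) = 0011000000110000
  ~c = 1100110011001100
  ((~b & c) | ~c) = 1111110011111100
  ~d = 1010101010101010
  (((~b & c) | ~c) | ~d) = 1111111011111110
  ((c | (~b & (~a | c))) & (((~b & c) | ~c) | ~d)) = 1111001000110010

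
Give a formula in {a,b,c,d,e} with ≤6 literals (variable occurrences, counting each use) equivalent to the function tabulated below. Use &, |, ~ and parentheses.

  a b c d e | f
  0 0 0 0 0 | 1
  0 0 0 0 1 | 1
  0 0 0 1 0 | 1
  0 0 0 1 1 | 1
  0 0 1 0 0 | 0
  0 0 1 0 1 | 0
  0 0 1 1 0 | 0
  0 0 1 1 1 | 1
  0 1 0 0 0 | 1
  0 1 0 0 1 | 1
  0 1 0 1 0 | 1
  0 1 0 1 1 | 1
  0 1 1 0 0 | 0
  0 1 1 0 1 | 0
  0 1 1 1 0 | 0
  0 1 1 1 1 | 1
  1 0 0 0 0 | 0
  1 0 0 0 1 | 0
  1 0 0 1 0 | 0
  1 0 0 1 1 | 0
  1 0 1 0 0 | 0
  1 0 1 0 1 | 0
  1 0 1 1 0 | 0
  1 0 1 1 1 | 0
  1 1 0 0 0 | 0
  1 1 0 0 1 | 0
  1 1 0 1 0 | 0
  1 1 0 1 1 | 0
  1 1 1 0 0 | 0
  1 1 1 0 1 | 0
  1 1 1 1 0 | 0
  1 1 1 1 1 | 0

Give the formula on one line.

  ~c = 11110000111100001111000011110000
  (d & e) = 00010001000100010001000100010001
  (~c | (d & e)) = 11110001111100011111000111110001
  ~a = 11111111111111110000000000000000
  ((~c | (d & e)) & ~a) = 11110001111100010000000000000000

((~c | (d & e)) & ~a)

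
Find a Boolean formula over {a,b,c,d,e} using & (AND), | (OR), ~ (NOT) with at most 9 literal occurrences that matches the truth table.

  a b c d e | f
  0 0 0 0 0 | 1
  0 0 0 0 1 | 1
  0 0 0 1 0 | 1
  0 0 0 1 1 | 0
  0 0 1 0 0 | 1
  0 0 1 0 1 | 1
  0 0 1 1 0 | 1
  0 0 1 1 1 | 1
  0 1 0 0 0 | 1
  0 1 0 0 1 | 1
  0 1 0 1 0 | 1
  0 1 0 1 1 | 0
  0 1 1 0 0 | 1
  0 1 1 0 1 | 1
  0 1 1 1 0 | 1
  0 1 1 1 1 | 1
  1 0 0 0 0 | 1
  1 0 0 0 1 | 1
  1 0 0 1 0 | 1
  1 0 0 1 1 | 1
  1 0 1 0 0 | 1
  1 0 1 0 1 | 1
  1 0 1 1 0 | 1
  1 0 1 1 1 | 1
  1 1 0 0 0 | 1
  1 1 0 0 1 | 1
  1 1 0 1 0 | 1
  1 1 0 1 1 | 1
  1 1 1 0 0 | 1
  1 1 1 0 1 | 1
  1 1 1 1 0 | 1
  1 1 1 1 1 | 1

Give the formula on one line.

  ~d = 11001100110011001100110011001100
  ~a = 11111111111111110000000000000000
  (~a | c) = 11111111111111110000111100001111
  ((~a | c) & e) = 01010101010101010000010100000101
  (~d & ((~a | c) & e)) = 01000100010001000000010000000100
  ~e = 10101010101010101010101010101010
  (c | ~e) = 10101111101011111010111110101111
  ((c | ~e) & ~a) = 10101111101011110000000000000000
  ((~d & ((~a | c) & e)) | ((c | ~e) & ~a)) = 11101111111011110000010000000100
  (a | ((~d & ((~a | c) & e)) | ((c | ~e) & ~a))) = 11101111111011111111111111111111

(a | ((~d & ((~a | c) & e)) | ((c | ~e) & ~a)))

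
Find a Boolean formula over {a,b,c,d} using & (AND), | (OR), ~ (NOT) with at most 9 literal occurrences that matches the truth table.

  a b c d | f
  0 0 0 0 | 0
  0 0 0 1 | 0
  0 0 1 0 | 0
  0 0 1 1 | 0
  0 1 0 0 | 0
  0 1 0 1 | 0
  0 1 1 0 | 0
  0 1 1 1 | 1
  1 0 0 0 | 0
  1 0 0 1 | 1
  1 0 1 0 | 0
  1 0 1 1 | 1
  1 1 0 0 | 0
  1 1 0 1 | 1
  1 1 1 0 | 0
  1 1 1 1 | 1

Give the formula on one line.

(((((b & ~d) | c) & (a | (b & ~a))) | a) & d)

  ~d = 1010101010101010
  (b & ~d) = 0000101000001010
  ((b & ~d) | c) = 0011101100111011
  ~a = 1111111100000000
  (b & ~a) = 0000111100000000
  (a | (b & ~a)) = 0000111111111111
  (((b & ~d) | c) & (a | (b & ~a))) = 0000101100111011
  ((((b & ~d) | c) & (a | (b & ~a))) | a) = 0000101111111111
  (((((b & ~d) | c) & (a | (b & ~a))) | a) & d) = 0000000101010101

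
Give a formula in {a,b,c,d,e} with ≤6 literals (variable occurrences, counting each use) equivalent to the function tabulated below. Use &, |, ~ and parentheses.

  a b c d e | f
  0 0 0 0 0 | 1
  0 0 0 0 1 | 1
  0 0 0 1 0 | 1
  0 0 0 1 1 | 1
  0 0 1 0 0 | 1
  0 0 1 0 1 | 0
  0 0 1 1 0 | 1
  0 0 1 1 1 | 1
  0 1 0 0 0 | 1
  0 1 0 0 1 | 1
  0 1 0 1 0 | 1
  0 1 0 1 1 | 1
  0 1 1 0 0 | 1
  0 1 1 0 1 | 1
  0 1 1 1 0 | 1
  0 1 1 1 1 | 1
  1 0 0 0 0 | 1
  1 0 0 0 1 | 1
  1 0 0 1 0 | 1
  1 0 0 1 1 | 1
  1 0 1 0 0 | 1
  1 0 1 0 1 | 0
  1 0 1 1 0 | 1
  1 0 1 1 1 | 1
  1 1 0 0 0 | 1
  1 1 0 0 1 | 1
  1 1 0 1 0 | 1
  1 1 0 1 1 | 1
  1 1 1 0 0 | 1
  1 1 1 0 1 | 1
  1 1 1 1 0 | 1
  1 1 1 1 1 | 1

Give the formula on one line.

((~e | d) | ((~e | ~c) | b))

  ~e = 10101010101010101010101010101010
  (~e | d) = 10111011101110111011101110111011
  ~c = 11110000111100001111000011110000
  (~e | ~c) = 11111010111110101111101011111010
  ((~e | ~c) | b) = 11111010111111111111101011111111
  ((~e | d) | ((~e | ~c) | b)) = 11111011111111111111101111111111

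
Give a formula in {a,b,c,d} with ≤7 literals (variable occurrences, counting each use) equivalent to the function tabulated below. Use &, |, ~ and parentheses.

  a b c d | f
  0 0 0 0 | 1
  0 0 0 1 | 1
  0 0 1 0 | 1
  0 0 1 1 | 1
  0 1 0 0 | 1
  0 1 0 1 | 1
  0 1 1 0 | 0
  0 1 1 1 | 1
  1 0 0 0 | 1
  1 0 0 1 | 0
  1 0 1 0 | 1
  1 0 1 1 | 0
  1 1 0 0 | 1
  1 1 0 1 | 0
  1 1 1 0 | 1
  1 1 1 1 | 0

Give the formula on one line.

(((~b | ((~d & ~c) | d)) & ~a) | (a & ~d))

  ~b = 1111000011110000
  ~d = 1010101010101010
  ~c = 1100110011001100
  (~d & ~c) = 1000100010001000
  ((~d & ~c) | d) = 1101110111011101
  (~b | ((~d & ~c) | d)) = 1111110111111101
  ~a = 1111111100000000
  ((~b | ((~d & ~c) | d)) & ~a) = 1111110100000000
  (a & ~d) = 0000000010101010
  (((~b | ((~d & ~c) | d)) & ~a) | (a & ~d)) = 1111110110101010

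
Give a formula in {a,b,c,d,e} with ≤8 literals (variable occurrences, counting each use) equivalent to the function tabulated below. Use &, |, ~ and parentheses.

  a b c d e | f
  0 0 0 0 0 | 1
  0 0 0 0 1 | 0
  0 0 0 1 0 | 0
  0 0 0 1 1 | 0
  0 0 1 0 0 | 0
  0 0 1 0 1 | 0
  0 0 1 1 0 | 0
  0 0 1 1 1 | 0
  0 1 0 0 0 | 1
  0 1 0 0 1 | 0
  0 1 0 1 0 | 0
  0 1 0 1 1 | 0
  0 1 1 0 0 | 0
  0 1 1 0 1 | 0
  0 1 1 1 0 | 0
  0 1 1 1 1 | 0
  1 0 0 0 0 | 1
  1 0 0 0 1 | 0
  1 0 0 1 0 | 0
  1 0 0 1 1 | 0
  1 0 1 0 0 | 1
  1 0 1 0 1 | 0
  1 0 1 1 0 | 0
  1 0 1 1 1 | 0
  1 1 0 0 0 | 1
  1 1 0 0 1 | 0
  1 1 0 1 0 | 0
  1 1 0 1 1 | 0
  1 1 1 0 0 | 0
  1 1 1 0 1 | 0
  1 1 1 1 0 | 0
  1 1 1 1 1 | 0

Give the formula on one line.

  ~d = 11001100110011001100110011001100
  ~c = 11110000111100001111000011110000
  ~b = 11111111000000001111111100000000
  (d | ~b) = 11111111001100111111111100110011
  ((d | ~b) & a) = 00000000000000001111111100110011
  (~c | ((d | ~b) & a)) = 11110000111100001111111111110011
  (~d & (~c | ((d | ~b) & a))) = 11000000110000001100110011000000
  ~e = 10101010101010101010101010101010
  ((~d & (~c | ((d | ~b) & a))) & ~e) = 10000000100000001000100010000000

((~d & (~c | ((d | ~b) & a))) & ~e)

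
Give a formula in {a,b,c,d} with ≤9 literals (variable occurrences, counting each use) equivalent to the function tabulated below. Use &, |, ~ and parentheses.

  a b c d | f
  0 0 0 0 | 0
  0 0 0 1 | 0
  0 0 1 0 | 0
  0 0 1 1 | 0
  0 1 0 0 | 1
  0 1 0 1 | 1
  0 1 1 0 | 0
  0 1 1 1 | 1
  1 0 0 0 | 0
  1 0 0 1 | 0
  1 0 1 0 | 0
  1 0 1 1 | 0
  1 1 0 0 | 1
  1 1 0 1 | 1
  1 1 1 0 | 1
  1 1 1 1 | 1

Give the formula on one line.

  (a | d) = 0101010111111111
  (c & b) = 0000001100000011
  ~b = 1111000011110000
  ((c & b) | ~b) = 1111001111110011
  ((a | d) & ((c & b) | ~b)) = 0101000111110011
  (b | d) = 0101111101011111
  ~c = 1100110011001100
  ((b | d) & ~c) = 0100110001001100
  (((a | d) & ((c & b) | ~b)) | ((b | d) & ~c)) = 0101110111111111
  ((((a | d) & ((c & b) | ~b)) | ((b | d) & ~c)) & b) = 0000110100001111

((((a | d) & ((c & b) | ~b)) | ((b | d) & ~c)) & b)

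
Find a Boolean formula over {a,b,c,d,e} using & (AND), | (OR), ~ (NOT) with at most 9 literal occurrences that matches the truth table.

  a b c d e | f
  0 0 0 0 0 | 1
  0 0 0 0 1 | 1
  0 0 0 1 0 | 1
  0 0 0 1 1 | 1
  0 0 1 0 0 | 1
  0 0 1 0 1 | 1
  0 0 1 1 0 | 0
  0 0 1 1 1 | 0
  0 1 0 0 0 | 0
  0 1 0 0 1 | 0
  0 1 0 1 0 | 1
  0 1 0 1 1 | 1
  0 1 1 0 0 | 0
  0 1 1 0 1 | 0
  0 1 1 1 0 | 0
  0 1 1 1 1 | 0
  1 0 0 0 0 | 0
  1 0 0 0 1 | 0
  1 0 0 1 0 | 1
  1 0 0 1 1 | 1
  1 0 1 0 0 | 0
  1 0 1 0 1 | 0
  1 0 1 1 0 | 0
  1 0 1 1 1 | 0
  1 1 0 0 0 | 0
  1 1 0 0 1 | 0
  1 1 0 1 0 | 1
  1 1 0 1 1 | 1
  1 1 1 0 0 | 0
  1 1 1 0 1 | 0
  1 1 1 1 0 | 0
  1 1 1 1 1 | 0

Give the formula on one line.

  ~a = 11111111111111110000000000000000
  ~b = 11111111000000001111111100000000
  (~b | d) = 11111111001100111111111100110011
  ~d = 11001100110011001100110011001100
  ((~b | d) & ~d) = 11001100000000001100110000000000
  (~a & ((~b | d) & ~d)) = 11001100000000000000000000000000
  ~c = 11110000111100001111000011110000
  (d & ~c) = 00110000001100000011000000110000
  ((~a & ((~b | d) & ~d)) | (d & ~c)) = 11111100001100000011000000110000

((~a & ((~b | d) & ~d)) | (d & ~c))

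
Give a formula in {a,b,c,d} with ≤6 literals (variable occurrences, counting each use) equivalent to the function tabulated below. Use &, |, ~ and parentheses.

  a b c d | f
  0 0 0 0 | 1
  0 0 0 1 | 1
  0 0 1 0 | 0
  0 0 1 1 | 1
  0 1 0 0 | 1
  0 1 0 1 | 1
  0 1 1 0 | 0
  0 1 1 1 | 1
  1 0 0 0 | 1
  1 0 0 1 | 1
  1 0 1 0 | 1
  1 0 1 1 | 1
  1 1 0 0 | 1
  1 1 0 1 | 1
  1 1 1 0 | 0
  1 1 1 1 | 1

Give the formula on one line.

  ~b = 1111000011110000
  (a & ~b) = 0000000011110000
  ~c = 1100110011001100
  (d | ~c) = 1101110111011101
  ((a & ~b) | (d | ~c)) = 1101110111111101

((a & ~b) | (d | ~c))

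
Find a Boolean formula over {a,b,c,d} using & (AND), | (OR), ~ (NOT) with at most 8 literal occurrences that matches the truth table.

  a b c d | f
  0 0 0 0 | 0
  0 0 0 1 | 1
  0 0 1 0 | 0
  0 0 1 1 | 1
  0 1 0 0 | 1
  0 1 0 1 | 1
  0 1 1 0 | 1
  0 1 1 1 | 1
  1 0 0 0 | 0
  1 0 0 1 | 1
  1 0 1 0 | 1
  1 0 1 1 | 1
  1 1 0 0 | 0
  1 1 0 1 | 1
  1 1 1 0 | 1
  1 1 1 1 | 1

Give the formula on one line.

  ~b = 1111000011110000
  ~a = 1111111100000000
  (~b | ~a) = 1111111111110000
  (b & (~b | ~a)) = 0000111100000000
  (c | (b & (~b | ~a))) = 0011111100110011
  (d | (c | (b & (~b | ~a)))) = 0111111101110111
  (a | d) = 0101010111111111
  (b | (a | d)) = 0101111111111111
  ((d | (c | (b & (~b | ~a)))) & (b | (a | d))) = 0101111101110111

((d | (c | (b & (~b | ~a)))) & (b | (a | d)))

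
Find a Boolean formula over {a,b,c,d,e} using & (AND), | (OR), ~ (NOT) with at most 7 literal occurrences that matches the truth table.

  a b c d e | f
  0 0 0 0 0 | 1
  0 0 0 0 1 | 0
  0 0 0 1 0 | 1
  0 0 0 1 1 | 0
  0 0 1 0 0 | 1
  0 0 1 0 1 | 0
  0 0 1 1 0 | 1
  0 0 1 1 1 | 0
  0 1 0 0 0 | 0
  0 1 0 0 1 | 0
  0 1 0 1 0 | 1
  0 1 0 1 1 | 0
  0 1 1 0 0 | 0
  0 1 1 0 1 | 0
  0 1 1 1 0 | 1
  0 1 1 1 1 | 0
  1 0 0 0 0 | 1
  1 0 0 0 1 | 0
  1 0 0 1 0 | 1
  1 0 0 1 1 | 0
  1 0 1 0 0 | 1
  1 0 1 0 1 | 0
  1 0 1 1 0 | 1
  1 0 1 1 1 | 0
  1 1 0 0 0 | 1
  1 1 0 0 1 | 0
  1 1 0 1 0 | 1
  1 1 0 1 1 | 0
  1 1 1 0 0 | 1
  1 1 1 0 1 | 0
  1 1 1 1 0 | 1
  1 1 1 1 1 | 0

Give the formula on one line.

  ~e = 10101010101010101010101010101010
  (b & a) = 00000000000000000000000011111111
  (~e & (b & a)) = 00000000000000000000000010101010
  ~b = 11111111000000001111111100000000
  (d | ~b) = 11111111001100111111111100110011
  ((d | ~b) & ~e) = 10101010001000101010101000100010
  ((~e & (b & a)) | ((d | ~b) & ~e)) = 10101010001000101010101010101010

((~e & (b & a)) | ((d | ~b) & ~e))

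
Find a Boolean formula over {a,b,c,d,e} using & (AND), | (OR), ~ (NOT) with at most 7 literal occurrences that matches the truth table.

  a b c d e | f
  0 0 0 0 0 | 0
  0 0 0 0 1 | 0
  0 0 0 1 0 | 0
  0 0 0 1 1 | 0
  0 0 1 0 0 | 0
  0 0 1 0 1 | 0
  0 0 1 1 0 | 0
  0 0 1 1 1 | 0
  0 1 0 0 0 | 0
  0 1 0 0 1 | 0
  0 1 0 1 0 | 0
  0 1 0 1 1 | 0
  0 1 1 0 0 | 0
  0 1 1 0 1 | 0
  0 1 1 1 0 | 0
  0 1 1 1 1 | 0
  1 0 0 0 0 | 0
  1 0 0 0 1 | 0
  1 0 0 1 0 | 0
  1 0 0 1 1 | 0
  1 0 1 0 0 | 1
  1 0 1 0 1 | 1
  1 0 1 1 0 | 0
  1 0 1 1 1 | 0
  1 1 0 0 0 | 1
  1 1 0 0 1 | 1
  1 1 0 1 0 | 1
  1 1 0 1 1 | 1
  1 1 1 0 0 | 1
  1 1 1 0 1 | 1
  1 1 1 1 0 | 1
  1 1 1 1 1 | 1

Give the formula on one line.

  ~c = 11110000111100001111000011110000
  ~d = 11001100110011001100110011001100
  (~c | ~d) = 11111100111111001111110011111100
  ((~c | ~d) & c) = 00001100000011000000110000001100
  (b | ((~c | ~d) & c)) = 00001100111111110000110011111111
  ~a = 11111111111111110000000000000000
  (b | ~a) = 11111111111111110000000011111111
  ((b | ((~c | ~d) & c)) | (b | ~a)) = 11111111111111110000110011111111
  (((b | ((~c | ~d) & c)) | (b | ~a)) & a) = 00000000000000000000110011111111

(((b | ((~c | ~d) & c)) | (b | ~a)) & a)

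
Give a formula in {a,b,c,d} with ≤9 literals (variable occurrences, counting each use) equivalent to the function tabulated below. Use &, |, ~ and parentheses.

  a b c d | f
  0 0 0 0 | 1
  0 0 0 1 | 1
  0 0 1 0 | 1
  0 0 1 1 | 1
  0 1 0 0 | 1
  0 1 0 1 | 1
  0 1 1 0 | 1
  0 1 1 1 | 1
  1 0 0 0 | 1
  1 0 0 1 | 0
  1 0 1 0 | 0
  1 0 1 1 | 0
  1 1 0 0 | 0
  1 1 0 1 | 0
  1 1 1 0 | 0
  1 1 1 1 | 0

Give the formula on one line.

((~a & b) | (((~d & (~c | d)) | ~a) & ~b))

  ~a = 1111111100000000
  (~a & b) = 0000111100000000
  ~d = 1010101010101010
  ~c = 1100110011001100
  (~c | d) = 1101110111011101
  (~d & (~c | d)) = 1000100010001000
  ((~d & (~c | d)) | ~a) = 1111111110001000
  ~b = 1111000011110000
  (((~d & (~c | d)) | ~a) & ~b) = 1111000010000000
  ((~a & b) | (((~d & (~c | d)) | ~a) & ~b)) = 1111111110000000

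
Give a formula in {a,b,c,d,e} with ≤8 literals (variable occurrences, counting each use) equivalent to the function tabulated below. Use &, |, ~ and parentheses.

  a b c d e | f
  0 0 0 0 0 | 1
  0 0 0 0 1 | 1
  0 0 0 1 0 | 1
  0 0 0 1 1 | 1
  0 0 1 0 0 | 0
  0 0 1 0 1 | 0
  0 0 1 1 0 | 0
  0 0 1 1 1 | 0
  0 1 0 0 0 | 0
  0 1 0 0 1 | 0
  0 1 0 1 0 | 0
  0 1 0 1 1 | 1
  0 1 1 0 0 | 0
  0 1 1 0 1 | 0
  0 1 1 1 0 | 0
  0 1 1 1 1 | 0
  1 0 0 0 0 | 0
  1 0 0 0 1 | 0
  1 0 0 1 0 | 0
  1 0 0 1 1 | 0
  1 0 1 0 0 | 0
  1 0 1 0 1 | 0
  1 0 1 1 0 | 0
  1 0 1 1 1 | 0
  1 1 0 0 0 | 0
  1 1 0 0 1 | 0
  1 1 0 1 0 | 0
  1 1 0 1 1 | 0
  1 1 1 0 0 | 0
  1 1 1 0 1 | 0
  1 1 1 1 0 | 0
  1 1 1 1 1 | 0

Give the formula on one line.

(~c & (~a & ((~b | c) | ((e | ~b) & d))))

  ~c = 11110000111100001111000011110000
  ~a = 11111111111111110000000000000000
  ~b = 11111111000000001111111100000000
  (~b | c) = 11111111000011111111111100001111
  (e | ~b) = 11111111010101011111111101010101
  ((e | ~b) & d) = 00110011000100010011001100010001
  ((~b | c) | ((e | ~b) & d)) = 11111111000111111111111100011111
  (~a & ((~b | c) | ((e | ~b) & d))) = 11111111000111110000000000000000
  (~c & (~a & ((~b | c) | ((e | ~b) & d)))) = 11110000000100000000000000000000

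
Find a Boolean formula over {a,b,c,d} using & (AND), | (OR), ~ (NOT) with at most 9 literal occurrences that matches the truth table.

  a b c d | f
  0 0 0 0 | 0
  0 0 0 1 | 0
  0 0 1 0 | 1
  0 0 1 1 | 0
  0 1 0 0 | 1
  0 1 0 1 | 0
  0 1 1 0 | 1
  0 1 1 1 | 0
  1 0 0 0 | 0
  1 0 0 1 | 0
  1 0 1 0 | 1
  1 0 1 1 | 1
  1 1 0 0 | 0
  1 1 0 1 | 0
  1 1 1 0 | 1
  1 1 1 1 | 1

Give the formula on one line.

((((~d & (b | c)) | (d & a)) | a) & (~a | c))

  ~d = 1010101010101010
  (b | c) = 0011111100111111
  (~d & (b | c)) = 0010101000101010
  (d & a) = 0000000001010101
  ((~d & (b | c)) | (d & a)) = 0010101001111111
  (((~d & (b | c)) | (d & a)) | a) = 0010101011111111
  ~a = 1111111100000000
  (~a | c) = 1111111100110011
  ((((~d & (b | c)) | (d & a)) | a) & (~a | c)) = 0010101000110011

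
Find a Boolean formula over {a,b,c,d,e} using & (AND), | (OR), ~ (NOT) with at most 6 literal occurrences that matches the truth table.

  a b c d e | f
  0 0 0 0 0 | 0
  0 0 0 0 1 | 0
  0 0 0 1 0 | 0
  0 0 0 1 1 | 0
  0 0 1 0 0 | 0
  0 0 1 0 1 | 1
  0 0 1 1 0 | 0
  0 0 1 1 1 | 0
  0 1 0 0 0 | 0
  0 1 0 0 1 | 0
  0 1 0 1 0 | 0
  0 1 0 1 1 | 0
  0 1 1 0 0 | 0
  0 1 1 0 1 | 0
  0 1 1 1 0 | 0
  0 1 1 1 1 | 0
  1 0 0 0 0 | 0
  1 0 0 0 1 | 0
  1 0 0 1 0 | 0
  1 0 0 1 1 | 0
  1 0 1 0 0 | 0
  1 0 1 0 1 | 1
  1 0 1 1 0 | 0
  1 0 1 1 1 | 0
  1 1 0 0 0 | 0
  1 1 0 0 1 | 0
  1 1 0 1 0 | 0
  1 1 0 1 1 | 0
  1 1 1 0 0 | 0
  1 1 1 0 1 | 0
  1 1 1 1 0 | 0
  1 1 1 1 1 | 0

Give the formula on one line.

((~b & e) & ((c | ~e) & ~d))

  ~b = 11111111000000001111111100000000
  (~b & e) = 01010101000000000101010100000000
  ~e = 10101010101010101010101010101010
  (c | ~e) = 10101111101011111010111110101111
  ~d = 11001100110011001100110011001100
  ((c | ~e) & ~d) = 10001100100011001000110010001100
  ((~b & e) & ((c | ~e) & ~d)) = 00000100000000000000010000000000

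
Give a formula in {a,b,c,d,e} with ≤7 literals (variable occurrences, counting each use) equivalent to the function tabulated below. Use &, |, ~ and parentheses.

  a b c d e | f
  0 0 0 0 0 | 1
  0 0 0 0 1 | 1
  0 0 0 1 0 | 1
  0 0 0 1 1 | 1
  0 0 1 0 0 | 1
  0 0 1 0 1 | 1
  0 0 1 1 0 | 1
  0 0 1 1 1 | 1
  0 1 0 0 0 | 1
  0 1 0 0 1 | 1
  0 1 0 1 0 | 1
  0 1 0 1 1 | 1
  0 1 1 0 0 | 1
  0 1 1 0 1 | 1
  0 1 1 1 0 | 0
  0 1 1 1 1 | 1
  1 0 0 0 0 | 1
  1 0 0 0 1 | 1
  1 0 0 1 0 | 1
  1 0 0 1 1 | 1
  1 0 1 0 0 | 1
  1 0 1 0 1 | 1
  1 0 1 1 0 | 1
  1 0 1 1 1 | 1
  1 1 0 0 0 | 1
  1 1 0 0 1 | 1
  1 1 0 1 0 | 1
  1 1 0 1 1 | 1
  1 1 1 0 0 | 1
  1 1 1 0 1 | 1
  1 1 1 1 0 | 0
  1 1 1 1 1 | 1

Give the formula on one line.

((~e & (~c | ~b)) | (~d | (~b | e)))

  ~e = 10101010101010101010101010101010
  ~c = 11110000111100001111000011110000
  ~b = 11111111000000001111111100000000
  (~c | ~b) = 11111111111100001111111111110000
  (~e & (~c | ~b)) = 10101010101000001010101010100000
  ~d = 11001100110011001100110011001100
  (~b | e) = 11111111010101011111111101010101
  (~d | (~b | e)) = 11111111110111011111111111011101
  ((~e & (~c | ~b)) | (~d | (~b | e))) = 11111111111111011111111111111101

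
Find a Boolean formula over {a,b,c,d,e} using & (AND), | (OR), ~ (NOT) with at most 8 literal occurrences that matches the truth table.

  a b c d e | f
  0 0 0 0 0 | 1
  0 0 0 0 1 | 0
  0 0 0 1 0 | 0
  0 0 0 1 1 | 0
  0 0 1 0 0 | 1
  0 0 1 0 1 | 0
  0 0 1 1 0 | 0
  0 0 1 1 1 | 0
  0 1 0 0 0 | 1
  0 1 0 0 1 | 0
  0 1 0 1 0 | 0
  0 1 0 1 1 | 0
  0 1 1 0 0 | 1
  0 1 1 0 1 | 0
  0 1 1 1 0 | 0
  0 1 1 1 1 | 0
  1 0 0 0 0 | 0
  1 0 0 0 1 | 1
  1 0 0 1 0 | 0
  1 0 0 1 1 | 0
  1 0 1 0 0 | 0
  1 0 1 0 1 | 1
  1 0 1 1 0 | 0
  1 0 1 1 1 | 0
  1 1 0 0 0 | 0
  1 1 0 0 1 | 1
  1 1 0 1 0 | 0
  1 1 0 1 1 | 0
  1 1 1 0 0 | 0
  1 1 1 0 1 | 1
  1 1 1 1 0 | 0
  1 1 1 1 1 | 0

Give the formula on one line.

((~d & (~a | (e | d))) & (d | (a | ~e)))

  ~d = 11001100110011001100110011001100
  ~a = 11111111111111110000000000000000
  (e | d) = 01110111011101110111011101110111
  (~a | (e | d)) = 11111111111111110111011101110111
  (~d & (~a | (e | d))) = 11001100110011000100010001000100
  ~e = 10101010101010101010101010101010
  (a | ~e) = 10101010101010101111111111111111
  (d | (a | ~e)) = 10111011101110111111111111111111
  ((~d & (~a | (e | d))) & (d | (a | ~e))) = 10001000100010000100010001000100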